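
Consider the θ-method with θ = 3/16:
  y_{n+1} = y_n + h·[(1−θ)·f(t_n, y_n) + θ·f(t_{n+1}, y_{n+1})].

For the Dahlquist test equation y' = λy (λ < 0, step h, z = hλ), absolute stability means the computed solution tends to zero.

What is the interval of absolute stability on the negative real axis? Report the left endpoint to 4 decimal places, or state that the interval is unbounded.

(-3.2000, 0).

Test eqn y'=λy, z=hλ:
  y_{n+1} = y_n + z·[13/16·y_n + 3/16·y_{n+1}] ⇒ (1 − 3/16z)y_{n+1} = (1 + 13/16z)y_n
  so R(z) = (1 + 13/16z)/(1 − 3/16z).

Need |R(x)|<1, x<0.
x=-0.75: |R|=0.3425
R=−1: 1+13/16x = −1+3/16x ⇒ -5/8x=2 ⇒ x=2/(-5/8)=-3.2000
Confirm numerically:
  x=-1.731: |R|=0.30685 <1
  x=-1.555: |R|=0.20397 <1
  x=-1.344: |R|=0.07348 <1
  x=-3.791: |R|=1.21591 >1
  x=-3.371: |R|=1.06548 >1
  x=-3.310: |R|=1.04242 >1
So |R|<1 on (-3.2000, 0).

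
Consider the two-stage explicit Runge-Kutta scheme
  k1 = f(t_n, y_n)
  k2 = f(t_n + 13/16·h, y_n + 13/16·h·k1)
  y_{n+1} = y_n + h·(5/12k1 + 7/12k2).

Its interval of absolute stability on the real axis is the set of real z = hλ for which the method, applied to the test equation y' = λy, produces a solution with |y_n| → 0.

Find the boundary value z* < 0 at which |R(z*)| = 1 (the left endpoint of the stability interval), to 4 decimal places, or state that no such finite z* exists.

z* = -2.1099.

With y'=λy (z=hλ):
  k1=λy_n ⇒ h·k1=z·y_n;  k2=λ(1+13/16z)y_n ⇒ h·k2=z(1+13/16z)y_n
  y_{n+1}/y_n = 1 + 5/12z + 7/12z(1+13/16z) = 1 + z + 91/192z²
  ⇒ R(z) = 1 + z + 91/192z².

Need |R(x)|<1, x<0.
x=-1.49: |R|=0.5622
R=1: x+91/192x²=0 ⇒ x=−192/91=-2.1099; min R=1−1/(4·91/192)=0.4725>−1
Confirm numerically:
  x=-1.728: |R|=0.68723 <1
  x=-1.500: |R|=0.56641 <1
  x=-1.409: |R|=0.53194 <1
  x=-1.322: |R|=0.50633 <1
  x=-2.688: |R|=1.73651 >1
  x=-2.354: |R|=1.27235 >1
  x=-2.286: |R|=1.19081 >1
Interval (-2.1099, 0).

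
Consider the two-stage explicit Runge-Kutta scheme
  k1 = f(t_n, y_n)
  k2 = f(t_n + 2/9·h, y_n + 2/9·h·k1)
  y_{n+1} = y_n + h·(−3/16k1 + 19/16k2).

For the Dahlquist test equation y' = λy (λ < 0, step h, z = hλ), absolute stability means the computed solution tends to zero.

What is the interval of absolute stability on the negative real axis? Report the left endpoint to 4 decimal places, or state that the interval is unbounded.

With y'=λy (z=hλ):
  k1=λy_n ⇒ h·k1=z·y_n;  k2=λ(1+2/9z)y_n ⇒ h·k2=z(1+2/9z)y_n
  y_{n+1}/y_n = 1 − 3/16z + 19/16z(1+2/9z) = 1 + z + 19/72z²
  R(z) = 1 + z + 19/72z².

Need |R(x)|<1, x<0.
x=-1.38: |R|=0.1226
R=1: x+19/72x²=0 ⇒ x=−72/19=-3.7895; min R=1−1/(4·19/72)=0.0526>−1
Confirm numerically:
  x=-3.753: |R|=0.96388 <1
  x=-3.721: |R|=0.93276 <1
  x=-3.366: |R|=0.62385 <1
  x=-1.874: |R|=0.05275 <1
  x=-4.236: |R|=1.49914 >1
  x=-4.174: |R|=1.42355 >1
So |R|<1 on (-3.7895, 0).

(-3.7895, 0).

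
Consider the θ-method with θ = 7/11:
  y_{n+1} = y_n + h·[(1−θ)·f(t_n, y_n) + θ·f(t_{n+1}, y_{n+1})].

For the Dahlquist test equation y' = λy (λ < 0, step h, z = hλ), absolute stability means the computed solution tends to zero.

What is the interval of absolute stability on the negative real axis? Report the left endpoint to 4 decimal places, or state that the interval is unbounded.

Set f=λy, z=hλ:
  y_{n+1} = y_n + z·[4/11·y_n + 7/11·y_{n+1}] ⇒ (1 − 7/11z)y_{n+1} = (1 + 4/11z)y_n
  ⇒ R(z) = (1 + 4/11z)/(1 − 7/11z).

Solve |R(x)|<1 on ℝ⁻.
x=-1.36: |R|=0.2710
x=-2: |R|=0.1200
x=-10: |R|=0.3580
x=-100: |R|=0.5471
θ=7/11≥1/2 ⇒ |1+4/11x|<|1−7/11x| ∀x<0 ⇒ stable on all of ℝ⁻.

(−∞, 0) — no finite endpoint.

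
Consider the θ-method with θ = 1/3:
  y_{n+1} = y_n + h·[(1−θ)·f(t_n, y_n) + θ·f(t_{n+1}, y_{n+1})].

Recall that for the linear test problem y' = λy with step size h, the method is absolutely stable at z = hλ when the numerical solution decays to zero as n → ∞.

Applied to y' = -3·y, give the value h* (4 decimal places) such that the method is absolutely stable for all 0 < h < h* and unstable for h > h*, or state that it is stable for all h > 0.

(-6.0000,0); λ=-3 ⇒ h* = (6)/3 = 2.0000.

On y'=λy, z=hλ:
  y_{n+1} = y_n + z·[2/3·y_n + 1/3·y_{n+1}] ⇒ (1 − 1/3z)y_{n+1} = (1 + 2/3z)y_n
  R(z) = (1 + 2/3z)/(1 − 1/3z).

Solve |R(x)|<1 on ℝ⁻.
x=-0.41: |R|=0.6393
R=−1: 1+2/3x = −1+1/3x ⇒ -1/3x=2 ⇒ x=2/(-1/3)=-6.0000
Confirm numerically:
  x=-4.976: |R|=0.87161 <1
  x=-4.449: |R|=0.79178 <1
  x=-3.504: |R|=0.61624 <1
  x=-6.495: |R|=1.05213 >1
  x=-6.441: |R|=1.04671 >1
  x=-6.146: |R|=1.01596 >1
So |R|<1 on (-6.0000, 0).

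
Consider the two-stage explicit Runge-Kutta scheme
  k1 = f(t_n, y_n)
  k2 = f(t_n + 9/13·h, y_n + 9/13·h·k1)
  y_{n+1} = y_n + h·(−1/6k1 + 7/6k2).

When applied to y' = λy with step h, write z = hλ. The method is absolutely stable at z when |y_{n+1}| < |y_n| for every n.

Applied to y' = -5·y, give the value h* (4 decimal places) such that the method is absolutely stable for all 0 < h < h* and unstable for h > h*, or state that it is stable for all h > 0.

Set f=λy, z=hλ:
  k1=λy_n ⇒ h·k1=z·y_n;  k2=λ(1+9/13z)y_n ⇒ h·k2=z(1+9/13z)y_n
  y_{n+1}/y_n = 1 − 1/6z + 7/6z(1+9/13z) = 1 + z + 21/26z²
  Hence R(z) = 1 + z + 21/26z².

Need |R(x)|<1, x<0.
x=-0.86: |R|=0.7374
R=1: x+21/26x²=0 ⇒ x=−26/21=-1.2381; min R=1−1/(4·21/26)=0.6905>−1
Confirm numerically:
  x=-0.827: |R|=0.72540 <1
  x=-0.600: |R|=0.69077 <1
  x=-0.525: |R|=0.69762 <1
  x=-1.695: |R|=1.62552 >1
  x=-1.387: |R|=1.16681 >1
Stable set (-1.2381, 0).

(-1.2381,0); λ=-5 ⇒ h* = (26/21)/5 = 0.2476.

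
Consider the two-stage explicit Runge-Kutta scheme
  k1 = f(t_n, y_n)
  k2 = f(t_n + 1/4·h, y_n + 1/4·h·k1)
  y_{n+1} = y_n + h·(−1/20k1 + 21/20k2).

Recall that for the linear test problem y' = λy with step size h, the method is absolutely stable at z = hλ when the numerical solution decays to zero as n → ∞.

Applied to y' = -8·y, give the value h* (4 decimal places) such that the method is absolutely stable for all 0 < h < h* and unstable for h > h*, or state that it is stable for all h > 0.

On y'=λy, z=hλ:
  k1=λy_n ⇒ h·k1=z·y_n;  k2=λ(1+1/4z)y_n ⇒ h·k2=z(1+1/4z)y_n
  y_{n+1}/y_n = 1 − 1/20z + 21/20z(1+1/4z) = 1 + z + 21/80z²
  Hence R(z) = 1 + z + 21/80z².

Solve |R(x)|<1 on ℝ⁻.
x=-1.18: |R|=0.1855
R=1: x+21/80x²=0 ⇒ x=−80/21=-3.8095; min R=1−1/(4·21/80)=0.0476>−1
Confirm numerically:
  x=-2.372: |R|=0.10493 <1
  x=-1.941: |R|=0.04796 <1
  x=-1.851: |R|=0.04838 <1
  x=-4.339: |R|=1.60307 >1
  x=-3.842: |R|=1.03275 >1
So |R|<1 on (-3.8095, 0).

(-3.8095,0); λ=-8 ⇒ h* = (80/21)/8 = 0.4762.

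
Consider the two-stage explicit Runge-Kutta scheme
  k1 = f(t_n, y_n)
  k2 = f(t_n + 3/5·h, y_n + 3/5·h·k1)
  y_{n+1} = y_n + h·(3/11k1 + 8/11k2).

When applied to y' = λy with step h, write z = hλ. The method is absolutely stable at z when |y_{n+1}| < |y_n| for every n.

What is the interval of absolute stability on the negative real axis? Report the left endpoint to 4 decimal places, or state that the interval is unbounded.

z∈(-2.2917,0).

With y'=λy (z=hλ):
  k1=λy_n ⇒ h·k1=z·y_n;  k2=λ(1+3/5z)y_n ⇒ h·k2=z(1+3/5z)y_n
  y_{n+1}/y_n = 1 + 3/11z + 8/11z(1+3/5z) = 1 + z + 24/55z²
  ⇒ R(z) = 1 + z + 24/55z².

Solve |R(x)|<1 on ℝ⁻.
x=-0.99: |R|=0.4377
R=1: x+24/55x²=0 ⇒ x=−55/24=-2.2917; min R=1−1/(4·24/55)=0.4271>−1
Confirm numerically:
  x=-2.087: |R|=0.81361 <1
  x=-1.903: |R|=0.67725 <1
  x=-1.028: |R|=0.43314 <1
  x=-2.596: |R|=1.34475 >1
  x=-2.456: |R|=1.17612 >1
So |R|<1 on (-2.2917, 0).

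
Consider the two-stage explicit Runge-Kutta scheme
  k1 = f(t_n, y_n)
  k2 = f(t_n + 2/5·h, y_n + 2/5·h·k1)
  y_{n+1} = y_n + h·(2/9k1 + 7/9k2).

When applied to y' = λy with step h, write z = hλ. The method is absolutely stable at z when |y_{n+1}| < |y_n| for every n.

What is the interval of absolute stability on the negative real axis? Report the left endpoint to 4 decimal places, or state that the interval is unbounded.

z∈(-3.2143,0).

Set f=λy, z=hλ:
  k1=λy_n ⇒ h·k1=z·y_n;  k2=λ(1+2/5z)y_n ⇒ h·k2=z(1+2/5z)y_n
  y_{n+1}/y_n = 1 + 2/9z + 7/9z(1+2/5z) = 1 + z + 14/45z²
  so R(z) = 1 + z + 14/45z².

Find x<0 with |R(x)|<1.
x=-0.87: |R|=0.3655
R=1: x+14/45x²=0 ⇒ x=−45/14=-3.2143; min R=1−1/(4·14/45)=0.1964>−1
Confirm numerically:
  x=-2.960: |R|=0.76583 <1
  x=-1.603: |R|=0.19643 <1
  x=-1.571: |R|=0.19683 <1
  x=-3.402: |R|=1.19868 >1
  x=-3.377: |R|=1.17095 >1
Stable set (-3.2143, 0).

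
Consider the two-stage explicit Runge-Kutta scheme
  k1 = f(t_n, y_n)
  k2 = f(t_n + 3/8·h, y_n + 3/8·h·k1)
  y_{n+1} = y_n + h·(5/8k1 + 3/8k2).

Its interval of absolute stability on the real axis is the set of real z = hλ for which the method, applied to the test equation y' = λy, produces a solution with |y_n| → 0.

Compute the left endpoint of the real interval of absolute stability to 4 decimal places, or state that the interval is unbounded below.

With y'=λy (z=hλ):
  k1=λy_n ⇒ h·k1=z·y_n;  k2=λ(1+3/8z)y_n ⇒ h·k2=z(1+3/8z)y_n
  y_{n+1}/y_n = 1 + 5/8z + 3/8z(1+3/8z) = 1 + z + 9/64z²
  ⇒ R(z) = 1 + z + 9/64z².

Solve |R(x)|<1 on ℝ⁻.
x=-1.23: |R|=0.0172
R=1: x+9/64x²=0 ⇒ x=−64/9=-7.1111; min R=1−1/(4·9/64)=-0.7778>−1
Confirm numerically:
  x=-4.950: |R|=0.50434 <1
  x=-4.686: |R|=0.59807 <1
  x=-3.963: |R|=0.75443 <1
  x=-7.670: |R|=1.60281 >1
  x=-7.528: |R|=1.44133 >1
  x=-7.208: |R|=1.09821 >1
Interval (-7.1111, 0).

z* = -7.1111.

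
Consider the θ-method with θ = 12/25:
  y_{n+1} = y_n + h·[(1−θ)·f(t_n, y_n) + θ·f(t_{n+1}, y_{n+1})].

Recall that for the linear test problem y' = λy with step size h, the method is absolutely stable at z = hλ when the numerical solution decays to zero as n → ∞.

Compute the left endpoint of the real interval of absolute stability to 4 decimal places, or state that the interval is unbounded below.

left endpoint -50.0000.

Set f=λy, z=hλ:
  y_{n+1} = y_n + z·[13/25·y_n + 12/25·y_{n+1}] ⇒ (1 − 12/25z)y_{n+1} = (1 + 13/25z)y_n
  so R(z) = (1 + 13/25z)/(1 − 12/25z).

Boundary: |R(x)|=1, x<0.
x=-1.56: |R|=0.1080
R=−1: 1+13/25x = −1+12/25x ⇒ -1/25x=2 ⇒ x=2/(-1/25)=-50.0000
Confirm numerically:
  x=-40.971: |R|=0.98252 <1
  x=-32.273: |R|=0.95700 <1
  x=-28.585: |R|=0.94181 <1
  x=-26.651: |R|=0.93228 <1
  x=-50.463: |R|=1.00073 >1
  x=-50.375: |R|=1.00060 >1
Interval (-50.0000, 0).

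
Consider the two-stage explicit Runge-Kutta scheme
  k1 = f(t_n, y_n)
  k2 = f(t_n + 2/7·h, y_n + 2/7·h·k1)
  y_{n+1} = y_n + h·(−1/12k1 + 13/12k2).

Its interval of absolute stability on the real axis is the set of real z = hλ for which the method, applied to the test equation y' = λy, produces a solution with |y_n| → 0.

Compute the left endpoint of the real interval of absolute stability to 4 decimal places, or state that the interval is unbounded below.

Set f=λy, z=hλ:
  k1=λy_n ⇒ h·k1=z·y_n;  k2=λ(1+2/7z)y_n ⇒ h·k2=z(1+2/7z)y_n
  y_{n+1}/y_n = 1 − 1/12z + 13/12z(1+2/7z) = 1 + z + 13/42z²
  Hence R(z) = 1 + z + 13/42z².

Boundary: |R(x)|=1, x<0.
x=-1.59: |R|=0.1925
R=1: x+13/42x²=0 ⇒ x=−42/13=-3.2308; min R=1−1/(4·13/42)=0.1923>−1
Confirm numerically:
  x=-2.820: |R|=0.64146 <1
  x=-2.787: |R|=0.61719 <1
  x=-2.355: |R|=0.36163 <1
  x=-3.703: |R|=1.54126 >1
  x=-3.661: |R|=1.48752 >1
  x=-3.656: |R|=1.48120 >1
Interval (-3.2308, 0).

left endpoint -3.2308.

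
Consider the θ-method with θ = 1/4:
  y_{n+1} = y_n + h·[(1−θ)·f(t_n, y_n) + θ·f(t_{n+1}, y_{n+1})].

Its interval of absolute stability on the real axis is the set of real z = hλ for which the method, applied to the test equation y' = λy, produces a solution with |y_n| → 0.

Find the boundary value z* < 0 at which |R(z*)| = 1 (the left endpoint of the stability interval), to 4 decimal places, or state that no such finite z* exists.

z* = -4.0000.

Test eqn y'=λy, z=hλ:
  y_{n+1} = y_n + z·[3/4·y_n + 1/4·y_{n+1}] ⇒ (1 − 1/4z)y_{n+1} = (1 + 3/4z)y_n
  R(z) = (1 + 3/4z)/(1 − 1/4z).

Need |R(x)|<1, x<0.
x=-1.55: |R|=0.1171
R=−1: 1+3/4x = −1+1/4x ⇒ -1/2x=2 ⇒ x=2/(-1/2)=-4.0000
Confirm numerically:
  x=-3.842: |R|=0.95970 <1
  x=-3.706: |R|=0.92370 <1
  x=-3.363: |R|=0.82697 <1
  x=-3.057: |R|=0.73275 <1
  x=-4.297: |R|=1.07159 >1
  x=-4.126: |R|=1.03101 >1
Interval (-4.0000, 0).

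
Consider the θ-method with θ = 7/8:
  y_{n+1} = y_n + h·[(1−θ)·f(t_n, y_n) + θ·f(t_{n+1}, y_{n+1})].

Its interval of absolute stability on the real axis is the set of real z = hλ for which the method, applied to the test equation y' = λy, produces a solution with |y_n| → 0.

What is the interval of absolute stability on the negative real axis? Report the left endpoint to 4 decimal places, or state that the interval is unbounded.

On y'=λy, z=hλ:
  y_{n+1} = y_n + z·[1/8·y_n + 7/8·y_{n+1}] ⇒ (1 − 7/8z)y_{n+1} = (1 + 1/8z)y_n
  ⇒ R(z) = (1 + 1/8z)/(1 − 7/8z).

Boundary: |R(x)|=1, x<0.
x=-0.42: |R|=0.6929
x=-2: |R|=0.2727
x=-10: |R|=0.0256
x=-100: |R|=0.1299
θ=7/8≥1/2 ⇒ |1+1/8x|<|1−7/8x| ∀x<0 ⇒ interval (−∞,0).

interval (−∞, 0).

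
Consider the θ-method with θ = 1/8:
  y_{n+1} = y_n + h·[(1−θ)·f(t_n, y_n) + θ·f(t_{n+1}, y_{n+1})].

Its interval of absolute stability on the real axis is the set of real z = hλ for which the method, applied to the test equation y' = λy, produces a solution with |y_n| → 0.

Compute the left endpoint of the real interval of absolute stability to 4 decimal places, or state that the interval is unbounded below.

On y'=λy, z=hλ:
  y_{n+1} = y_n + z·[7/8·y_n + 1/8·y_{n+1}] ⇒ (1 − 1/8z)y_{n+1} = (1 + 7/8z)y_n
  R(z) = (1 + 7/8z)/(1 − 1/8z).

Need |R(x)|<1, x<0.
x=-1.35: |R|=0.1551
R=−1: 1+7/8x = −1+1/8x ⇒ -3/4x=2 ⇒ x=2/(-3/4)=-2.6667
Confirm numerically:
  x=-2.460: |R|=0.88145 <1
  x=-2.306: |R|=0.79003 <1
  x=-2.216: |R|=0.73532 <1
  x=-2.118: |R|=0.67464 <1
  x=-2.743: |R|=1.04263 >1
  x=-2.737: |R|=1.03930 >1
  x=-2.694: |R|=1.01534 >1
So |R|<1 on (-2.6667, 0).

left endpoint -2.6667.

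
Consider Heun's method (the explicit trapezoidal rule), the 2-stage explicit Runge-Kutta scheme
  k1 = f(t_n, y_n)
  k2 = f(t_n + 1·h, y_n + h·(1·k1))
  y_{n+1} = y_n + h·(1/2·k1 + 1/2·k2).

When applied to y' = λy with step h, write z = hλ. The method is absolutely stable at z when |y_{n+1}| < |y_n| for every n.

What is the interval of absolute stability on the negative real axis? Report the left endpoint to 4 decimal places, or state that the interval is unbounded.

z∈(-2.0000,0).

Set f=λy, z=hλ:
  order 2, 2-stage ⇒ R(z)=1+z+z^2/2
  (e.g. R(-1.67)=0.72445, |R|=0.72445)

Solve |R(x)|<1 on ℝ⁻.
x=-1.67: |R|=0.7244
|R(-2.39)|=1.4661 |R(-1.71)|=0.7520 |R(-0.64)|=0.5648
Bisect:
  x_lo=-2.5953 |R|=1.7725  x_hi=-0.1140 |R|=0.8925
  mid=-1.35467 |R|=0.56289 →hi
  mid=-1.97500 |R|=0.97531 →hi
  mid=-2.28516 |R|=1.32582 →lo
  mid=-2.13008 |R|=1.13854 →lo
  mid=-2.05254 |R|=1.05392 →lo
  mid=-2.01377 |R|=1.01386 →lo
  mid=-1.99438 |R|=0.99440 →hi
  mid=-2.00408 |R|=1.00408 →lo
  ...
  [-2.00014,-1.99999] ⇒ x*=-2.0000
So |R|<1 on (-2.0000, 0).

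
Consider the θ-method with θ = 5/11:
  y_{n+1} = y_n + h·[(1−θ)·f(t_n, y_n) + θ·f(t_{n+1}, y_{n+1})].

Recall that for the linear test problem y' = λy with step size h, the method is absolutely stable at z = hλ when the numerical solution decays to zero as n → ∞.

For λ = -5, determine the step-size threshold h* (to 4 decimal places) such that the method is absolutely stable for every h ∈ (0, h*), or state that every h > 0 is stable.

On y'=λy, z=hλ:
  y_{n+1} = y_n + z·[6/11·y_n + 5/11·y_{n+1}] ⇒ (1 − 5/11z)y_{n+1} = (1 + 6/11z)y_n
  Hence R(z) = (1 + 6/11z)/(1 − 5/11z).

Boundary: |R(x)|=1, x<0.
x=-0.33: |R|=0.7130
R=−1: 1+6/11x = −1+5/11x ⇒ -1/11x=2 ⇒ x=2/(-1/11)=-22.0000
Confirm numerically:
  x=-17.481: |R|=0.95408 <1
  x=-14.357: |R|=0.90768 <1
  x=-13.275: |R|=0.88724 <1
  x=-22.373: |R|=1.00304 >1
  x=-22.181: |R|=1.00148 >1
Interval (-22.0000, 0).

(-22.0000,0); λ=-5 ⇒ h* = (22)/5 = 4.4000.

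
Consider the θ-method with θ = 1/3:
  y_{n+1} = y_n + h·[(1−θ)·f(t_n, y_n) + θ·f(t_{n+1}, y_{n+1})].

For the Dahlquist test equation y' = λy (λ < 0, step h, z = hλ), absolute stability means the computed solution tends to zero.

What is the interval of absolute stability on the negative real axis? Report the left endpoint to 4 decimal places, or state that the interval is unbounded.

z∈(-6.0000,0).

On y'=λy, z=hλ:
  y_{n+1} = y_n + z·[2/3·y_n + 1/3·y_{n+1}] ⇒ (1 − 1/3z)y_{n+1} = (1 + 2/3z)y_n
  so R(z) = (1 + 2/3z)/(1 − 1/3z).

Need |R(x)|<1, x<0.
x=-0.4: |R|=0.6471
R=−1: 1+2/3x = −1+1/3x ⇒ -1/3x=2 ⇒ x=2/(-1/3)=-6.0000
Confirm numerically:
  x=-5.786: |R|=0.97564 <1
  x=-5.110: |R|=0.89026 <1
  x=-2.817: |R|=0.45281 <1
  x=-2.800: |R|=0.44828 <1
  x=-6.591: |R|=1.06162 >1
  x=-6.579: |R|=1.06044 >1
Interval (-6.0000, 0).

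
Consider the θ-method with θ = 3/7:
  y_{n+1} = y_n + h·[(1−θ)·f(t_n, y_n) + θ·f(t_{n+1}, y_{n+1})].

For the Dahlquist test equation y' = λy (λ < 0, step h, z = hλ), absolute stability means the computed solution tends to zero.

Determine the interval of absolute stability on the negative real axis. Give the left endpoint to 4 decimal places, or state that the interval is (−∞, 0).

On y'=λy, z=hλ:
  y_{n+1} = y_n + z·[4/7·y_n + 3/7·y_{n+1}] ⇒ (1 − 3/7z)y_{n+1} = (1 + 4/7z)y_n
  ⇒ R(z) = (1 + 4/7z)/(1 − 3/7z).

Solve |R(x)|<1 on ℝ⁻.
x=-0.69: |R|=0.4675
R=−1: 1+4/7x = −1+3/7x ⇒ -1/7x=2 ⇒ x=2/(-1/7)=-14.0000
Confirm numerically:
  x=-11.960: |R|=0.95243 <1
  x=-10.189: |R|=0.89855 <1
  x=-9.676: |R|=0.87998 <1
  x=-14.446: |R|=1.00886 >1
  x=-14.358: |R|=1.00715 >1
  x=-14.212: |R|=1.00427 >1
So |R|<1 on (-14.0000, 0).

(-14.0000, 0).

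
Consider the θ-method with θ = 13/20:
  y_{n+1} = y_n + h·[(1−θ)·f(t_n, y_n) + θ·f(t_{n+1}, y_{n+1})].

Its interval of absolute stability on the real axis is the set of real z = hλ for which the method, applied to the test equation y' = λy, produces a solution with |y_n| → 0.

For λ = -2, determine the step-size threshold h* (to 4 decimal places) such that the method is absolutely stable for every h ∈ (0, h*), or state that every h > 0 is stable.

Test eqn y'=λy, z=hλ:
  y_{n+1} = y_n + z·[7/20·y_n + 13/20·y_{n+1}] ⇒ (1 − 13/20z)y_{n+1} = (1 + 7/20z)y_n
  R(z) = (1 + 7/20z)/(1 − 13/20z).

Need |R(x)|<1, x<0.
x=-1.65: |R|=0.2039
x=-2: |R|=0.1304
x=-10: |R|=0.3333
x=-100: |R|=0.5152
θ=13/20≥1/2 ⇒ |1+7/20x|<|1−13/20x| ∀x<0 ⇒ stable on all of ℝ⁻.

unbounded; (−∞, 0). Any h>0 works for λ=-2.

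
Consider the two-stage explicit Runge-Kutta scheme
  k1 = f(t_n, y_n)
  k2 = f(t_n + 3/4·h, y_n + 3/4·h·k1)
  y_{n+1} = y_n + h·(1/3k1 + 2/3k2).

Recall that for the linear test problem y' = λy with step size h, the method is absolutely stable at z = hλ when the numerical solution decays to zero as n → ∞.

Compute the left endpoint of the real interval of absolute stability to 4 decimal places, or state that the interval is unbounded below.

z* = -2.0000.

Set f=λy, z=hλ:
  k1=λy_n ⇒ h·k1=z·y_n;  k2=λ(1+3/4z)y_n ⇒ h·k2=z(1+3/4z)y_n
  y_{n+1}/y_n = 1 + 1/3z + 2/3z(1+3/4z) = 1 + z + 1/2z²
  Hence R(z) = 1 + z + 1/2z².

Need |R(x)|<1, x<0.
x=-0.61: |R|=0.5760
R=1: x+1/2x²=0 ⇒ x=−2=-2.0000; min R=1−1/(4·1/2)=0.5000>−1
Confirm numerically:
  x=-1.800: |R|=0.82000 <1
  x=-1.508: |R|=0.62903 <1
  x=-1.414: |R|=0.58570 <1
  x=-2.453: |R|=1.55560 >1
  x=-2.131: |R|=1.13958 >1
  x=-2.060: |R|=1.06180 >1
Interval (-2.0000, 0).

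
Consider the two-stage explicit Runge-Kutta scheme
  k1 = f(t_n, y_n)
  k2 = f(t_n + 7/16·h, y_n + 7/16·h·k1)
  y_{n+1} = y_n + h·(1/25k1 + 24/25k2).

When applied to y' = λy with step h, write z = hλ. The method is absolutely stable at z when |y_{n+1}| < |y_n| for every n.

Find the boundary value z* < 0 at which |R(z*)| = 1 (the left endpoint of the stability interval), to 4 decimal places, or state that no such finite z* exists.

On y'=λy, z=hλ:
  k1=λy_n ⇒ h·k1=z·y_n;  k2=λ(1+7/16z)y_n ⇒ h·k2=z(1+7/16z)y_n
  y_{n+1}/y_n = 1 + 1/25z + 24/25z(1+7/16z) = 1 + z + 21/50z²
  R(z) = 1 + z + 21/50z².

Find x<0 with |R(x)|<1.
x=-0.49: |R|=0.6108
R=1: x+21/50x²=0 ⇒ x=−50/21=-2.3810; min R=1−1/(4·21/50)=0.4048>−1
Confirm numerically:
  x=-2.058: |R|=0.72085 <1
  x=-1.809: |R|=0.56544 <1
  x=-1.218: |R|=0.40508 <1
  x=-2.504: |R|=1.12941 >1
  x=-2.492: |R|=1.11623 >1
Interval (-2.3810, 0).

left endpoint -2.3810.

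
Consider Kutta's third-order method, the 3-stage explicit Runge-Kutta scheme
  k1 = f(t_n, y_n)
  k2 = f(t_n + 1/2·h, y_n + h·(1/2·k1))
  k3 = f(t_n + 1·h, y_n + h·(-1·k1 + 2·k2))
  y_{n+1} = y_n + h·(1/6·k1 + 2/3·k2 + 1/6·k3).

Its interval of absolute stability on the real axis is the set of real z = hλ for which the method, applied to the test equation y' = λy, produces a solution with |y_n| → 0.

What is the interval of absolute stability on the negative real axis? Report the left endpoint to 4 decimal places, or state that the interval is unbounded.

(-2.5127, 0).

With y'=λy (z=hλ):
  order 3, 3-stage ⇒ R(z)=1+z+z^2/2+z^3/6
  (e.g. R(-1.73)=-0.09650, |R|=0.09650)

Solve |R(x)|<1 on ℝ⁻.
x=-1.73: |R|=0.0965
|R(-2.82)|=1.5814 |R(-2.07)|=0.4058 |R(-0.7)|=0.4878
Bisect:
  x_lo=-2.8946 |R|=1.7474  x_hi=-0.2377 |R|=0.7883
  mid=-1.56618 |R|=0.02000 →hi
  mid=-2.23039 |R|=0.59230 →hi
  mid=-2.56250 |R|=1.08369 →lo
  mid=-2.39644 |R|=0.81874 →hi
  mid=-2.47947 |R|=0.94612 →hi
  mid=-2.52098 |R|=1.01359 →lo
  mid=-2.50023 |R|=0.97953 →hi
  mid=-2.51060 |R|=0.99648 →hi
  mid=-2.51579 |R|=1.00502 →lo
  ...
  [-2.51287,-2.51271] ⇒ x*=-2.5127
Interval (-2.5127, 0).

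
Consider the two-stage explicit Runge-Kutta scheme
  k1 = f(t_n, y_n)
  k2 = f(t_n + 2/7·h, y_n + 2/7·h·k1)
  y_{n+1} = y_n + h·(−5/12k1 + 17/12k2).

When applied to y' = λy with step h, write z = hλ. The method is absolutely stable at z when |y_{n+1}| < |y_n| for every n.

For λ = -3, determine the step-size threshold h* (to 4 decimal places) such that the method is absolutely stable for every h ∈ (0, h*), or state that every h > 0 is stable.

(-2.4706,0); λ=-3 ⇒ h* = (42/17)/3 = 0.8235.

With y'=λy (z=hλ):
  k1=λy_n ⇒ h·k1=z·y_n;  k2=λ(1+2/7z)y_n ⇒ h·k2=z(1+2/7z)y_n
  y_{n+1}/y_n = 1 − 5/12z + 17/12z(1+2/7z) = 1 + z + 17/42z²
  R(z) = 1 + z + 17/42z².

Need |R(x)|<1, x<0.
x=-1.43: |R|=0.3977
R=1: x+17/42x²=0 ⇒ x=−42/17=-2.4706; min R=1−1/(4·17/42)=0.3824>−1
Confirm numerically:
  x=-2.294: |R|=0.83603 <1
  x=-1.336: |R|=0.38646 <1
  x=-1.168: |R|=0.38419 <1
  x=-2.958: |R|=1.58357 >1
  x=-2.653: |R|=1.19588 >1
Stable set (-2.4706, 0).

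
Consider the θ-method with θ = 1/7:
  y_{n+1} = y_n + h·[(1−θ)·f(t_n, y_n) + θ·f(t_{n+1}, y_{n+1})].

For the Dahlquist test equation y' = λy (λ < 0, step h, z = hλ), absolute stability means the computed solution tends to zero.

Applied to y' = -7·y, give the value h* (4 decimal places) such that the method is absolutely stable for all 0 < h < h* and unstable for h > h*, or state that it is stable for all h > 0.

(-2.8000,0); λ=-7 ⇒ h* = (14/5)/7 = 0.4000.

On y'=λy, z=hλ:
  y_{n+1} = y_n + z·[6/7·y_n + 1/7·y_{n+1}] ⇒ (1 − 1/7z)y_{n+1} = (1 + 6/7z)y_n
  R(z) = (1 + 6/7z)/(1 − 1/7z).

Need |R(x)|<1, x<0.
x=-1.16: |R|=0.0049
R=−1: 1+6/7x = −1+1/7x ⇒ -5/7x=2 ⇒ x=2/(-5/7)=-2.8000
Confirm numerically:
  x=-2.695: |R|=0.94585 <1
  x=-2.097: |R|=0.61361 <1
  x=-1.469: |R|=0.21419 <1
  x=-3.241: |R|=1.21531 >1
  x=-2.883: |R|=1.04199 >1
Stable set (-2.8000, 0).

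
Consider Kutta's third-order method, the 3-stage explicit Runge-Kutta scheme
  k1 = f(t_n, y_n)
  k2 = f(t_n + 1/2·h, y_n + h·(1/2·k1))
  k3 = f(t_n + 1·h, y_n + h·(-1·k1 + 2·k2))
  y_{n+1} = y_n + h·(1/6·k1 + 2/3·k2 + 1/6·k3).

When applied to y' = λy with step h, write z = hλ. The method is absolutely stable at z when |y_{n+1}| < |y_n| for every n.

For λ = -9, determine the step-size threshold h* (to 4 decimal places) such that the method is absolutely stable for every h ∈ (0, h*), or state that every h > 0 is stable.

Test eqn y'=λy, z=hλ:
  order 3, 3-stage ⇒ R(z)=1+z+z^2/2+z^3/6
  (e.g. R(-1.69)=-0.06642, |R|=0.06642)

Boundary: |R(x)|=1, x<0.
x=-1.69: |R|=0.0664
|R(-1.94)|=0.2751 |R(-1.49)|=0.0687 |R(-1)|=0.3333
Bisect:
  x_lo=-3.2074 |R|=2.5630  x_hi=-0.3759 |R|=0.6859
  mid=-1.79164 |R|=0.14517 →hi
  mid=-2.49952 |R|=0.97839 →hi
  mid=-2.85347 |R|=1.65461 →lo
  mid=-2.67649 |R|=1.29025 →lo
  mid=-2.58801 |R|=1.12810 →lo
  mid=-2.54377 |R|=1.05174 →lo
  mid=-2.52164 |R|=1.01469 →lo
  mid=-2.51058 |R|=0.99645 →hi
  ...
  [-2.51283,-2.51266] ⇒ x*=-2.5127
So |R|<1 on (-2.5127, 0).

(-2.5127,0); λ=-9 ⇒ h* = 0.2792.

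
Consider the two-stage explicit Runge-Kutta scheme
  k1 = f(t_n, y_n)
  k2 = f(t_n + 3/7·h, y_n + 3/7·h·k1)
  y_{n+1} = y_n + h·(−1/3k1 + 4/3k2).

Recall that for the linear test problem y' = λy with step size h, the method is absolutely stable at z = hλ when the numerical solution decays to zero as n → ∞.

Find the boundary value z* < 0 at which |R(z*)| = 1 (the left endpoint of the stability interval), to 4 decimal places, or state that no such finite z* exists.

left endpoint -1.7500.

With y'=λy (z=hλ):
  k1=λy_n ⇒ h·k1=z·y_n;  k2=λ(1+3/7z)y_n ⇒ h·k2=z(1+3/7z)y_n
  y_{n+1}/y_n = 1 − 1/3z + 4/3z(1+3/7z) = 1 + z + 4/7z²
  Hence R(z) = 1 + z + 4/7z².

Solve |R(x)|<1 on ℝ⁻.
x=-1.45: |R|=0.7514
R=1: x+4/7x²=0 ⇒ x=−7/4=-1.7500; min R=1−1/(4·4/7)=0.5625>−1
Confirm numerically:
  x=-1.465: |R|=0.76141 <1
  x=-1.010: |R|=0.57291 <1
  x=-0.812: |R|=0.56477 <1
  x=-2.324: |R|=1.76227 >1
  x=-2.283: |R|=1.69534 >1
  x=-2.212: |R|=1.58397 >1
Interval (-1.7500, 0).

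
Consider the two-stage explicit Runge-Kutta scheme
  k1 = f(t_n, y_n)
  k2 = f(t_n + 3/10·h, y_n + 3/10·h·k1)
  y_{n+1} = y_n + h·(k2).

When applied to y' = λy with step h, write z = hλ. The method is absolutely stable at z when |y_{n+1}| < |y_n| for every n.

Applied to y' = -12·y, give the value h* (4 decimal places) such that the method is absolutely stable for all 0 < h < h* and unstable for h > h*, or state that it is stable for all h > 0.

(-3.3333,0); λ=-12 ⇒ h* = (10/3)/12 = 0.2778.

With y'=λy (z=hλ):
  k1=λy_n ⇒ h·k1=z·y_n;  k2=λ(1+3/10z)y_n ⇒ h·k2=z(1+3/10z)y_n
  y_{n+1}/y_n = 1 + z(1+3/10z) = 1 + z + 3/10z²
  so R(z) = 1 + z + 3/10z².

Need |R(x)|<1, x<0.
x=-1: |R|=0.3000
R=1: x+3/10x²=0 ⇒ x=−10/3=-3.3333; min R=1−1/(4·3/10)=0.1667>−1
Confirm numerically:
  x=-3.092: |R|=0.77614 <1
  x=-2.820: |R|=0.56572 <1
  x=-1.397: |R|=0.18848 <1
  x=-3.929: |R|=1.70211 >1
  x=-3.608: |R|=1.29730 >1
  x=-3.578: |R|=1.26263 >1
So |R|<1 on (-3.3333, 0).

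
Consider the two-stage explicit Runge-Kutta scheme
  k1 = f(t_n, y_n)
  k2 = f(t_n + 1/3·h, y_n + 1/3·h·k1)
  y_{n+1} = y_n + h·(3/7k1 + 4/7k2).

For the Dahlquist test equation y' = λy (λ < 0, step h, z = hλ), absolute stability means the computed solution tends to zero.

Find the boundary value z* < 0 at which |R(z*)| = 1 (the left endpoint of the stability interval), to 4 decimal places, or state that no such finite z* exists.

z* = -5.2500.

With y'=λy (z=hλ):
  k1=λy_n ⇒ h·k1=z·y_n;  k2=λ(1+1/3z)y_n ⇒ h·k2=z(1+1/3z)y_n
  y_{n+1}/y_n = 1 + 3/7z + 4/7z(1+1/3z) = 1 + z + 4/21z²
  R(z) = 1 + z + 4/21z².

Need |R(x)|<1, x<0.
x=-0.47: |R|=0.5721
R=1: x+4/21x²=0 ⇒ x=−21/4=-5.2500; min R=1−1/(4·4/21)=-0.3125>−1
Confirm numerically:
  x=-5.060: |R|=0.81688 <1
  x=-4.259: |R|=0.19606 <1
  x=-2.187: |R|=0.27596 <1
  x=-5.400: |R|=1.15429 >1
  x=-5.372: |R|=1.12484 >1
Stable set (-5.2500, 0).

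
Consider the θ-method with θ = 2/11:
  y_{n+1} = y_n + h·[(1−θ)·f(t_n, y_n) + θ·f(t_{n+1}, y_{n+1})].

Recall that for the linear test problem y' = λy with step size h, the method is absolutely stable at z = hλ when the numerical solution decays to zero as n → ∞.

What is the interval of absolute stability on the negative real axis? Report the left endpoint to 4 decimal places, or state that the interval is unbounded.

z∈(-3.1429,0).

Set f=λy, z=hλ:
  y_{n+1} = y_n + z·[9/11·y_n + 2/11·y_{n+1}] ⇒ (1 − 2/11z)y_{n+1} = (1 + 9/11z)y_n
  R(z) = (1 + 9/11z)/(1 − 2/11z).

Boundary: |R(x)|=1, x<0.
x=-1.46: |R|=0.1537
R=−1: 1+9/11x = −1+2/11x ⇒ -7/11x=2 ⇒ x=2/(-7/11)=-3.1429
Confirm numerically:
  x=-2.482: |R|=0.71022 <1
  x=-1.984: |R|=0.45804 <1
  x=-1.387: |R|=0.10767 <1
  x=-1.355: |R|=0.08716 <1
  x=-3.663: |R|=1.19868 >1
  x=-3.540: |R|=1.15376 >1
  x=-3.279: |R|=1.05428 >1
Interval (-3.1429, 0).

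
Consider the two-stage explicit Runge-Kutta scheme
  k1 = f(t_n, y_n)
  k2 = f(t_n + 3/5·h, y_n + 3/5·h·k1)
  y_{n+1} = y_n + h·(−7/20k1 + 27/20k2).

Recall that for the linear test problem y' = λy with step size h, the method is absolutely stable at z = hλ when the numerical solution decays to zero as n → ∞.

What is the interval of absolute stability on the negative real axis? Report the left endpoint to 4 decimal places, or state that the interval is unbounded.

z∈(-1.2346,0).

Set f=λy, z=hλ:
  k1=λy_n ⇒ h·k1=z·y_n;  k2=λ(1+3/5z)y_n ⇒ h·k2=z(1+3/5z)y_n
  y_{n+1}/y_n = 1 − 7/20z + 27/20z(1+3/5z) = 1 + z + 81/100z²
  Hence R(z) = 1 + z + 81/100z².

Boundary: |R(x)|=1, x<0.
x=-0.72: |R|=0.6999
R=1: x+81/100x²=0 ⇒ x=−100/81=-1.2346; min R=1−1/(4·81/100)=0.6914>−1
Confirm numerically:
  x=-0.849: |R|=0.73485 <1
  x=-0.685: |R|=0.69507 <1
  x=-0.645: |R|=0.69198 <1
  x=-1.557: |R|=1.40664 >1
  x=-1.443: |R|=1.24362 >1
  x=-1.357: |R|=1.13457 >1
So |R|<1 on (-1.2346, 0).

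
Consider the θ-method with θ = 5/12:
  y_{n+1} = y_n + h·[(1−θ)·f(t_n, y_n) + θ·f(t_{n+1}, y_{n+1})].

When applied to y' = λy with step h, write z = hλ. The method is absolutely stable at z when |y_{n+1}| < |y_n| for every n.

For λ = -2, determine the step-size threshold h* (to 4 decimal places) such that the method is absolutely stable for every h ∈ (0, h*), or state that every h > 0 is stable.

Test eqn y'=λy, z=hλ:
  y_{n+1} = y_n + z·[7/12·y_n + 5/12·y_{n+1}] ⇒ (1 − 5/12z)y_{n+1} = (1 + 7/12z)y_n
  Hence R(z) = (1 + 7/12z)/(1 − 5/12z).

Solve |R(x)|<1 on ℝ⁻.
x=-1.1: |R|=0.2457
R=−1: 1+7/12x = −1+5/12x ⇒ -1/6x=2 ⇒ x=2/(-1/6)=-12.0000
Confirm numerically:
  x=-11.956: |R|=0.99877 <1
  x=-8.935: |R|=0.89184 <1
  x=-7.854: |R|=0.83827 <1
  x=-6.319: |R|=0.73937 <1
  x=-12.473: |R|=1.01272 >1
  x=-12.214: |R|=1.00586 >1
  x=-12.144: |R|=1.00396 >1
Interval (-12.0000, 0).

(-12.0000,0); λ=-2 ⇒ h* = (12)/2 = 6.0000.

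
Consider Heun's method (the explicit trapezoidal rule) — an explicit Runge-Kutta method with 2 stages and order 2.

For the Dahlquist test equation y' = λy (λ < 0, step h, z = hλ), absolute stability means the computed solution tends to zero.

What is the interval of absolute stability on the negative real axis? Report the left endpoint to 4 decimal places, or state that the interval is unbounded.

z∈(-2.0000,0).

With y'=λy (z=hλ):
  order 2, 2-stage ⇒ R(z)=1+z+z^2/2
  (e.g. R(-1.06)=0.50180, |R|=0.50180)

Boundary: |R(x)|=1, x<0.
x=-1.06: |R|=0.5018
|R(-2.28)|=1.3192 |R(-1.19)|=0.5181 |R(-0.56)|=0.5968
Bisect:
  x_lo=-2.3220 |R|=1.3739  x_hi=-0.0539 |R|=0.9475
  mid=-1.18797 |R|=0.51767 →hi
  mid=-1.75500 |R|=0.78501 →hi
  mid=-2.03851 |R|=1.03925 →lo
  mid=-1.89675 |R|=0.90208 →hi
  mid=-1.96763 |R|=0.96816 →hi
  mid=-2.00307 |R|=1.00308 →lo
  mid=-1.98535 |R|=0.98546 →hi
  ...
  [-2.00003,-1.99989] ⇒ x*=-2.0000
Stable set (-2.0000, 0).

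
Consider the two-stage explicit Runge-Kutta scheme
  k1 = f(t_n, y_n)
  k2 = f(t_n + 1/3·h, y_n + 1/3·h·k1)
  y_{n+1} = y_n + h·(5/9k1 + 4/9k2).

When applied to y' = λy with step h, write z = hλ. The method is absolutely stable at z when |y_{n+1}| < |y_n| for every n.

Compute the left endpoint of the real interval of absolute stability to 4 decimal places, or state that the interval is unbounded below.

On y'=λy, z=hλ:
  k1=λy_n ⇒ h·k1=z·y_n;  k2=λ(1+1/3z)y_n ⇒ h·k2=z(1+1/3z)y_n
  y_{n+1}/y_n = 1 + 5/9z + 4/9z(1+1/3z) = 1 + z + 4/27z²
  R(z) = 1 + z + 4/27z².

Need |R(x)|<1, x<0.
x=-1.38: |R|=0.0979
R=1: x+4/27x²=0 ⇒ x=−27/4=-6.7500; min R=1−1/(4·4/27)=-0.6875>−1
Confirm numerically:
  x=-5.859: |R|=0.22661 <1
  x=-5.436: |R|=0.05821 <1
  x=-3.139: |R|=0.67925 <1
  x=-6.987: |R|=1.24532 >1
  x=-6.964: |R|=1.22078 >1
  x=-6.822: |R|=1.07277 >1
Stable set (-6.7500, 0).

z* = -6.7500.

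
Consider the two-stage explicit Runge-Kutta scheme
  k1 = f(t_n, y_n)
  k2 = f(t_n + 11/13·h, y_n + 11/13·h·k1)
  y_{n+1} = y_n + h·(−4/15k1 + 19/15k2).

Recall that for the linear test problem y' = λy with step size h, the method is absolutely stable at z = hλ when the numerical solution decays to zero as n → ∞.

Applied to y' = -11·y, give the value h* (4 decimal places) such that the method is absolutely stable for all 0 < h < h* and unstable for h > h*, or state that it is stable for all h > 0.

On y'=λy, z=hλ:
  k1=λy_n ⇒ h·k1=z·y_n;  k2=λ(1+11/13z)y_n ⇒ h·k2=z(1+11/13z)y_n
  y_{n+1}/y_n = 1 − 4/15z + 19/15z(1+11/13z) = 1 + z + 209/195z²
  R(z) = 1 + z + 209/195z².

Solve |R(x)|<1 on ℝ⁻.
x=-1.29: |R|=1.4936
R=1: x+209/195x²=0 ⇒ x=−195/209=-0.9330; min R=1−1/(4·209/195)=0.7667>−1
Confirm numerically:
  x=-0.825: |R|=0.90449 <1
  x=-0.519: |R|=0.76970 <1
  x=-0.440: |R|=0.76750 <1
  x=-1.178: |R|=1.30931 >1
  x=-1.079: |R|=1.16883 >1
  x=-1.026: |R|=1.10225 >1
So |R|<1 on (-0.9330, 0).

(-0.9330,0); λ=-11 ⇒ h* = (195/209)/11 = 0.0848.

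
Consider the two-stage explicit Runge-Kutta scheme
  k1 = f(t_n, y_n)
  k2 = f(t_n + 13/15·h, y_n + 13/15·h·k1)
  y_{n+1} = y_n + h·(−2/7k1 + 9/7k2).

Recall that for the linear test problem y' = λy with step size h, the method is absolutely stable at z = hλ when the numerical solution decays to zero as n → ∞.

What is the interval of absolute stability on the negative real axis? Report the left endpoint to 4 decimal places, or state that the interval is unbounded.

(-0.8974, 0).

On y'=λy, z=hλ:
  k1=λy_n ⇒ h·k1=z·y_n;  k2=λ(1+13/15z)y_n ⇒ h·k2=z(1+13/15z)y_n
  y_{n+1}/y_n = 1 − 2/7z + 9/7z(1+13/15z) = 1 + z + 39/35z²
  so R(z) = 1 + z + 39/35z².

Solve |R(x)|<1 on ℝ⁻.
x=-0.33: |R|=0.7913
R=1: x+39/35x²=0 ⇒ x=−35/39=-0.8974; min R=1−1/(4·39/35)=0.7756>−1
Confirm numerically:
  x=-0.802: |R|=0.91471 <1
  x=-0.735: |R|=0.86696 <1
  x=-0.637: |R|=0.81514 <1
  x=-1.240: |R|=1.47333 >1
  x=-1.070: |R|=1.20575 >1
  x=-1.029: |R|=1.15085 >1
Interval (-0.8974, 0).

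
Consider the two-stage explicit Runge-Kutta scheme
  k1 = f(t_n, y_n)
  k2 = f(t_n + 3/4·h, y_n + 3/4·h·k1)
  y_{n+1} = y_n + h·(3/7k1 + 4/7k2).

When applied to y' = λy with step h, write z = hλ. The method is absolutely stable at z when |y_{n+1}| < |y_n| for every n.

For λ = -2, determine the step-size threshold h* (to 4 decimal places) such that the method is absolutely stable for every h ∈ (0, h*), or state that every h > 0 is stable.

With y'=λy (z=hλ):
  k1=λy_n ⇒ h·k1=z·y_n;  k2=λ(1+3/4z)y_n ⇒ h·k2=z(1+3/4z)y_n
  y_{n+1}/y_n = 1 + 3/7z + 4/7z(1+3/4z) = 1 + z + 3/7z²
  Hence R(z) = 1 + z + 3/7z².

Solve |R(x)|<1 on ℝ⁻.
x=-0.92: |R|=0.4427
R=1: x+3/7x²=0 ⇒ x=−7/3=-2.3333; min R=1−1/(4·3/7)=0.4167>−1
Confirm numerically:
  x=-2.244: |R|=0.91409 <1
  x=-2.136: |R|=0.81936 <1
  x=-1.763: |R|=0.56907 <1
  x=-1.135: |R|=0.41710 <1
  x=-2.882: |R|=1.67768 >1
  x=-2.562: |R|=1.25108 >1
So |R|<1 on (-2.3333, 0).

(-2.3333,0); λ=-2 ⇒ h* = (7/3)/2 = 1.1667.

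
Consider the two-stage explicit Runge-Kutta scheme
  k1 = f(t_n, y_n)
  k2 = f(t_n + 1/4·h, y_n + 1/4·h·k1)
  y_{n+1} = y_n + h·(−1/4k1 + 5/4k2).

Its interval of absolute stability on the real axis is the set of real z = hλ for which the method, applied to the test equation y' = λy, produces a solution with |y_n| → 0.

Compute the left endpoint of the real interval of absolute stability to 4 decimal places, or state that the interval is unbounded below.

On y'=λy, z=hλ:
  k1=λy_n ⇒ h·k1=z·y_n;  k2=λ(1+1/4z)y_n ⇒ h·k2=z(1+1/4z)y_n
  y_{n+1}/y_n = 1 − 1/4z + 5/4z(1+1/4z) = 1 + z + 5/16z²
  so R(z) = 1 + z + 5/16z².

Need |R(x)|<1, x<0.
x=-0.82: |R|=0.3901
R=1: x+5/16x²=0 ⇒ x=−16/5=-3.2000; min R=1−1/(4·5/16)=0.2000>−1
Confirm numerically:
  x=-3.179: |R|=0.97914 <1
  x=-2.216: |R|=0.31858 <1
  x=-1.722: |R|=0.20465 <1
  x=-3.539: |R|=1.37491 >1
  x=-3.268: |R|=1.06944 >1
  x=-3.233: |R|=1.03334 >1
So |R|<1 on (-3.2000, 0).

z* = -3.2000.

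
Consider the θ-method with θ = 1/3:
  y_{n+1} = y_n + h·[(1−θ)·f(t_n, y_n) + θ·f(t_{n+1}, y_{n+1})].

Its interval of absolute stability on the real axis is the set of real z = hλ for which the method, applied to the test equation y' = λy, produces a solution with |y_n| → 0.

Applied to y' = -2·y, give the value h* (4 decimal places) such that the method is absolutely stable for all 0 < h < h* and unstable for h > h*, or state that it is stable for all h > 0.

With y'=λy (z=hλ):
  y_{n+1} = y_n + z·[2/3·y_n + 1/3·y_{n+1}] ⇒ (1 − 1/3z)y_{n+1} = (1 + 2/3z)y_n
  ⇒ R(z) = (1 + 2/3z)/(1 − 1/3z).

Boundary: |R(x)|=1, x<0.
x=-1.55: |R|=0.0220
R=−1: 1+2/3x = −1+1/3x ⇒ -1/3x=2 ⇒ x=2/(-1/3)=-6.0000
Confirm numerically:
  x=-5.750: |R|=0.97143 <1
  x=-5.410: |R|=0.92985 <1
  x=-4.340: |R|=0.77384 <1
  x=-2.583: |R|=0.38796 <1
  x=-6.440: |R|=1.04661 >1
  x=-6.162: |R|=1.01768 >1
So |R|<1 on (-6.0000, 0).

(-6.0000,0); λ=-2 ⇒ h* = (6)/2 = 3.0000.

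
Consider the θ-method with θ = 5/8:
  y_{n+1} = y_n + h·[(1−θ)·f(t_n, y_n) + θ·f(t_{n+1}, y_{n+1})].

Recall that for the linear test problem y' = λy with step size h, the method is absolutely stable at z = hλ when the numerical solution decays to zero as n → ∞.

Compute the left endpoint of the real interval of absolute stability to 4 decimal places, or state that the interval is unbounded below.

(−∞, 0) — no finite endpoint.

On y'=λy, z=hλ:
  y_{n+1} = y_n + z·[3/8·y_n + 5/8·y_{n+1}] ⇒ (1 − 5/8z)y_{n+1} = (1 + 3/8z)y_n
  ⇒ R(z) = (1 + 3/8z)/(1 − 5/8z).

Need |R(x)|<1, x<0.
x=-0.99: |R|=0.3884
x=-2: |R|=0.1111
x=-10: |R|=0.3793
x=-100: |R|=0.5748
θ=5/8≥1/2 ⇒ |1+3/8x|<|1−5/8x| ∀x<0 ⇒ interval (−∞,0).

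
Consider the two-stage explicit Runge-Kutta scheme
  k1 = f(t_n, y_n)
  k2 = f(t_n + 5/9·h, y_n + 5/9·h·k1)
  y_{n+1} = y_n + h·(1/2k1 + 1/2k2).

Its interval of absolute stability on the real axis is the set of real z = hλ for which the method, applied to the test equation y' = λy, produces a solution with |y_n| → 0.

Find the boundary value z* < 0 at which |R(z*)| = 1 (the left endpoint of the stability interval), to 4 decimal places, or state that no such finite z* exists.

left endpoint -3.6000.

Set f=λy, z=hλ:
  k1=λy_n ⇒ h·k1=z·y_n;  k2=λ(1+5/9z)y_n ⇒ h·k2=z(1+5/9z)y_n
  y_{n+1}/y_n = 1 + 1/2z + 1/2z(1+5/9z) = 1 + z + 5/18z²
  Hence R(z) = 1 + z + 5/18z².

Solve |R(x)|<1 on ℝ⁻.
x=-1.74: |R|=0.1010
R=1: x+5/18x²=0 ⇒ x=−18/5=-3.6000; min R=1−1/(4·5/18)=0.1000>−1
Confirm numerically:
  x=-3.486: |R|=0.88961 <1
  x=-1.902: |R|=0.10289 <1
  x=-1.786: |R|=0.10005 <1
  x=-1.756: |R|=0.10054 <1
  x=-3.973: |R|=1.41165 >1
  x=-3.712: |R|=1.11548 >1
Stable set (-3.6000, 0).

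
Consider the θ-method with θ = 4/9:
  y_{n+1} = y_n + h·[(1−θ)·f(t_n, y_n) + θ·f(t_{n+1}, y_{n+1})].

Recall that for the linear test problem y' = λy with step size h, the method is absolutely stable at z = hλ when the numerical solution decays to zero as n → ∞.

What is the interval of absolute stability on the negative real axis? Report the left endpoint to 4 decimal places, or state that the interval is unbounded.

z∈(-18.0000,0).

Test eqn y'=λy, z=hλ:
  y_{n+1} = y_n + z·[5/9·y_n + 4/9·y_{n+1}] ⇒ (1 − 4/9z)y_{n+1} = (1 + 5/9z)y_n
  R(z) = (1 + 5/9z)/(1 − 4/9z).

Need |R(x)|<1, x<0.
x=-0.31: |R|=0.7275
R=−1: 1+5/9x = −1+4/9x ⇒ -1/9x=2 ⇒ x=2/(-1/9)=-18.0000
Confirm numerically:
  x=-15.862: |R|=0.97049 <1
  x=-12.849: |R|=0.91471 <1
  x=-11.481: |R|=0.88131 <1
  x=-18.398: |R|=1.00482 >1
  x=-18.369: |R|=1.00447 >1
  x=-18.368: |R|=1.00446 >1
So |R|<1 on (-18.0000, 0).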